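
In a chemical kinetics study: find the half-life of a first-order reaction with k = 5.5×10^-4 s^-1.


t½ = ln2/k = 0.693147/(5.5×10^-4 s^-1)
= 1260 s

1260 s


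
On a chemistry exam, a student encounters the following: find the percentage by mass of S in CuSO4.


M(CuSO4) = 1×63.55 + 1×32.07 + 4×16.0 = 159.62 g/mol
Mass of S = 1 × 32.07 = 32.07 g/mol
% S = 32.07/159.62 × 100 = 20.09%

20.09%


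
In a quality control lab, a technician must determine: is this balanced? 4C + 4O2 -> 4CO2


Equation: 4C + 4O2 -> 4CO2
Check atoms: C: 4=4, O: 8=8
Balanced

Yes, balanced


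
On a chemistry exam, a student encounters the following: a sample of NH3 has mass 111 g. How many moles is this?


M(NH3) = 17.03 g/mol
n = mass/M = 111/17.03 = 6.5179 mol

6.5179 mol


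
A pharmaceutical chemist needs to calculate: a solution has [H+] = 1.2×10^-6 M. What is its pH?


pH = -log10([H+]) = -log10(1.2×10^-6)
= 6 - log10(1.2)
= 6 - 0.08
= 5.92

5.92


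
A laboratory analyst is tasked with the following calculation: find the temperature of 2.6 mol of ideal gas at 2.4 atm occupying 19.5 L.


PV = nRT  (R = 0.08206 L·atm/(mol·K))
T = PV/(nR) = 2.4×19.5/(2.6×0.08206)
= 46.80/0.213356
= 219.35 K

219.35 K


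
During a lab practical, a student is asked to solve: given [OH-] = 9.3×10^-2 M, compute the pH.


pOH = -log10([OH-]) = -log10(9.3×10^-2)
= 2 - log10(9.3) = 1.03
pH = 14 - pOH = 14 - 1.03 = 12.97

12.97


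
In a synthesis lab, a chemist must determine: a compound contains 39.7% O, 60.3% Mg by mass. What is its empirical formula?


Assume 100 g sample. Moles of each element:
  O: 39.7/16.0 = 2.481 mol
  Mg: 60.3/24.31 = 2.48 mol
Divide by smallest (2.48):
  O: 2.481/2.48 = 1.0
  Mg: 2.48/2.48 = 1.0
Empirical formula: MgO

MgO


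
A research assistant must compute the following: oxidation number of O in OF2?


F is always -1; 2(-1) + x = 0, so O = +2
Oxidation number: +2

+2


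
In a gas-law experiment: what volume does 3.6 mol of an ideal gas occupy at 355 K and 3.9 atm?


PV = nRT  (R = 0.08206 L·atm/(mol·K))
V = nRT/P = 3.6×0.08206×355/3.9
= 26.89 L

26.89 L


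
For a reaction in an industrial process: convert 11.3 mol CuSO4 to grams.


M(CuSO4) = 159.62 g/mol
mass = n × M = 11.3 × 159.62 = 1803.71 g

1803.71 g


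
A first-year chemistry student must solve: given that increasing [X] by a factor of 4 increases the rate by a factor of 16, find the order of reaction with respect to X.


rate ∝ [X]^n
4^n = 16 → n = 2
Order in X: 2

2


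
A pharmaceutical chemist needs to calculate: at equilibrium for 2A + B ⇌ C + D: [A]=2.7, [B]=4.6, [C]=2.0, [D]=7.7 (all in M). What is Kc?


Kc = [C][D]/([A]^2[B])
= (2.0^1 × 7.7^1)/(2.7^2 × 4.6^1)
= 15.4/33.534
= 0.4592

0.4592


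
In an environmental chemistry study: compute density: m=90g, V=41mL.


ρ = mass/volume
= 90/41
= 2.195 g/mL

2.195 g/mL


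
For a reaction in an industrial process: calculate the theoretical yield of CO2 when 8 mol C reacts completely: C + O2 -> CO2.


Mole ratio CO2:C = 1:1
n(CO2) = 8 × 1/1 = 8.000 mol
mass = 8.000 × 44.01 = 352.08 g

352.08 g


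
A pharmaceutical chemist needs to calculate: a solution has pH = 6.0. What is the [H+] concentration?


[H+] = 10^(-pH) = 10^(-6.0)
= 1.0×10^-6 M

1.0×10^-6 M


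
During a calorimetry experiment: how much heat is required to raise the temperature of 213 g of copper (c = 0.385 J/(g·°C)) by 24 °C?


q = mcΔT = 213 × 0.385 × 24
= 1968.12 J

1968.12 J


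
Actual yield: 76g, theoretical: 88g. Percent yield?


% yield = actual/theoretical × 100
= 76/88 × 100
= 86.36%

86.36%


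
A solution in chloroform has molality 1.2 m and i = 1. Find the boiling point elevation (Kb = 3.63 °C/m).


ΔTb = Kb × m × i
= 3.63 × 1.2 × 1
= 4.356 °C

4.356 °C


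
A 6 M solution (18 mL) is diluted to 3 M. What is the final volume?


C1V1 = C2V2
6 × 18 = 3 × V2
V2 = 108/3 = 36.0 mL

36.0 mL


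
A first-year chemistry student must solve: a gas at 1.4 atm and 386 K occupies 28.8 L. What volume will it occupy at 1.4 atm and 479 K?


P1V1/T1 = P2V2/T2
V2 = P1V1T2/(T1P2)
= 1.4×28.8×479/(386×1.4)
= 35.739 L

35.739 L


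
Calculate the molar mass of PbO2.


M(PbO2) = 1×207.2 + 2×16.0
= 207.2 + 32.0
= 239.2 g/mol

239.2 g/mol


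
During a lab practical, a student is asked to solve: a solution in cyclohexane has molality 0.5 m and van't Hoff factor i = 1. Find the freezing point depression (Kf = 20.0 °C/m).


ΔTf = Kf × m × i
= 20.0 × 0.5 × 1
= 10.0 °C

10.0 °C


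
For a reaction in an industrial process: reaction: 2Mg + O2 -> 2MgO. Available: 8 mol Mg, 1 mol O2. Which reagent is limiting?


Mole ratio available / coefficient:
  Mg: 8/2 = 4.000
  O2: 1/1 = 1.000
Smaller ratio is limiting.

O2


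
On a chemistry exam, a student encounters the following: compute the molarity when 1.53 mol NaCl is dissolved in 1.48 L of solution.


M = n/V = 1.53/1.48 = 1.034 mol/L

1.034 M


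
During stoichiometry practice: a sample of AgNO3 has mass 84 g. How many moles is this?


M(AgNO3) = 169.88 g/mol
n = mass/M = 84/169.88 = 0.4945 mol

0.4945 mol


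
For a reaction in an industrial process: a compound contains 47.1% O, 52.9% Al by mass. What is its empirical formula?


Assume 100 g sample. Moles of each element:
  O: 47.1/16.0 = 2.944 mol
  Al: 52.9/26.98 = 1.961 mol
Divide by smallest (1.961):
  O: 2.944/1.961 = 1.5
  Al: 1.961/1.961 = 1.0
Multiply all ratios by 2 to obtain whole numbers.
Empirical formula: Al2O3

Al2O3


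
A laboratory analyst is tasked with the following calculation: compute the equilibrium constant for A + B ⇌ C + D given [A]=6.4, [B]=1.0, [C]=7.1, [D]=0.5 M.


Kc = [C][D]/([A][B])
= (7.1^1 × 0.5^1)/(6.4^1 × 1.0^1)
= 3.55/6.4
= 0.5547

0.5547


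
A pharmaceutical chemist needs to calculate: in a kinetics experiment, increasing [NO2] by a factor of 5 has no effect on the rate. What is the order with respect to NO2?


rate ∝ [NO2]^n
rate ∝ [NO2]^0
Order in NO2: 0

0


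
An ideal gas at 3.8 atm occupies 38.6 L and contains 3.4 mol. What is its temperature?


PV = nRT  (R = 0.08206 L·atm/(mol·K))
T = PV/(nR) = 3.8×38.6/(3.4×0.08206)
= 146.68/0.279004
= 525.73 K

525.73 K


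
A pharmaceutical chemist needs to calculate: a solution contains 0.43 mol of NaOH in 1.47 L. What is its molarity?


M = n/V = 0.43/1.47 = 0.293 mol/L

0.293 M


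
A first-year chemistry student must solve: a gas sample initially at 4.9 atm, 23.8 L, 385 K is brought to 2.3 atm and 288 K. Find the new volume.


P1V1/T1 = P2V2/T2
V2 = P1V1T2/(T1P2)
= 4.9×23.8×288/(385×2.3)
= 37.929 L

37.929 L


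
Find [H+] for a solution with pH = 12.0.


[H+] = 10^(-pH) = 10^(-12.0)
= 1.0×10^-12 M

1.0×10^-12 M


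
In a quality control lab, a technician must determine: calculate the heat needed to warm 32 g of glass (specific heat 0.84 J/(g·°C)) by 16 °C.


q = mcΔT = 32 × 0.84 × 16
= 430.08 J

430.08 J


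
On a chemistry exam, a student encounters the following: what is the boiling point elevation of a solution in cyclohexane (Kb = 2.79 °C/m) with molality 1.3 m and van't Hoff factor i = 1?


ΔTb = Kb × m × i
= 2.79 × 1.3 × 1
= 3.627 °C

3.627 °C


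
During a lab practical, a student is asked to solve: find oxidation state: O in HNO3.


O is usually -2
Oxidation number: -2

-2


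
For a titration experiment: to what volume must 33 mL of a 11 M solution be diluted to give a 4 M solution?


C1V1 = C2V2
11 × 33 = 4 × V2
V2 = 363/4 = 90.75 mL

90.75 mL


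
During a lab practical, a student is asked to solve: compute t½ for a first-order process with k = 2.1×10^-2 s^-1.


t½ = ln2/k = 0.693147/(2.1×10^-2 s^-1)
= 33.01 s

33.01 s


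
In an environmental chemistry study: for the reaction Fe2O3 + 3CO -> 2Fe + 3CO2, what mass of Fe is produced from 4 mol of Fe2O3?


Mole ratio Fe:Fe2O3 = 2:1
n(Fe) = 4 × 2/1 = 8.000 mol
mass = 8.000 × 55.85 = 446.8 g

446.8 g


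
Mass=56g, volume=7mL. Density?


ρ = mass/volume
= 56/7
= 8.0 g/mL

8.0 g/mL


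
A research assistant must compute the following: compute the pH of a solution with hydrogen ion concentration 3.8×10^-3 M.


pH = -log10([H+]) = -log10(3.8×10^-3)
= 3 - log10(3.8)
= 3 - 0.58
= 2.42

2.42


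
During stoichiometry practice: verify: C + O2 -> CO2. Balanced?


Equation: C + O2 -> CO2
Check atoms: C: 1=1, O: 2=2
Balanced

Yes, balanced


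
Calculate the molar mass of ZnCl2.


M(ZnCl2) = 1×65.38 + 2×35.45
= 65.38 + 70.9
= 136.28 g/mol

136.28 g/mol


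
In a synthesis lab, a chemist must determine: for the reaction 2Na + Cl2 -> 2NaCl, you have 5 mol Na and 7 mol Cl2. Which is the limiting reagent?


Mole ratio available / coefficient:
  Na: 5/2 = 2.500
  Cl2: 7/1 = 7.000
Smaller ratio is limiting.

Na


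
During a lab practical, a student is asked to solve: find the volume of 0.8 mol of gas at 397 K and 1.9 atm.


PV = nRT  (R = 0.08206 L·atm/(mol·K))
V = nRT/P = 0.8×0.08206×397/1.9
= 13.717 L

13.717 L


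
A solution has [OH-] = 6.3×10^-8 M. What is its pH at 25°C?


pOH = -log10([OH-]) = -log10(6.3×10^-8)
= 8 - log10(6.3) = 7.2
pH = 14 - pOH = 14 - 7.2 = 6.8

6.8


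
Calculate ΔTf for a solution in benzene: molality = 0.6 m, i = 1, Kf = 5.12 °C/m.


ΔTf = Kf × m × i
= 5.12 × 0.6 × 1
= 3.072 °C

3.072 °C


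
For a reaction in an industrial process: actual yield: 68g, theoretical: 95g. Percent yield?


% yield = actual/theoretical × 100
= 68/95 × 100
= 71.58%

71.58%


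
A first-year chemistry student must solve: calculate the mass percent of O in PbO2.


M(PbO2) = 1×207.2 + 2×16.0 = 239.20 g/mol
Mass of O = 2 × 16.0 = 32.00 g/mol
% O = 32.00/239.20 × 100 = 13.38%

13.38%


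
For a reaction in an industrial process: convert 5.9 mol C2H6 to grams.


M(C2H6) = 30.07 g/mol
mass = n × M = 5.9 × 30.07 = 177.41 g

177.41 g


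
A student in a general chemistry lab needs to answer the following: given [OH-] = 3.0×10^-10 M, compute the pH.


pOH = -log10([OH-]) = -log10(3.0×10^-10)
= 10 - log10(3.0) = 9.52
pH = 14 - pOH = 14 - 9.52 = 4.48

4.48


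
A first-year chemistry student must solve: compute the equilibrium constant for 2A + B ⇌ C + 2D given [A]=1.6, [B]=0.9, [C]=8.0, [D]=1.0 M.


Kc = [C][D]^2/([A]^2[B])
= (8.0^1 × 1.0^2)/(1.6^2 × 0.9^1)
= 8/2.304
= 3.472

3.472


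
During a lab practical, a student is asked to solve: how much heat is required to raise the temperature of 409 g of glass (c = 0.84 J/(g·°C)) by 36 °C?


q = mcΔT = 409 × 0.84 × 36
= 12368.16 J

12368.16 J


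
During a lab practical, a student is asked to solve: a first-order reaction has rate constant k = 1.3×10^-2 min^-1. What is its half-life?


t½ = ln2/k = 0.693147/(1.3×10^-2 min^-1)
= 53.32 min

53.32 min


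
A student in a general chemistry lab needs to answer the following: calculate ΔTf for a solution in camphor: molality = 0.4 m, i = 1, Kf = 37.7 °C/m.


ΔTf = Kf × m × i
= 37.7 × 0.4 × 1
= 15.08 °C

15.08 °C


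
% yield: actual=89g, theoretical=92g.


% yield = actual/theoretical × 100
= 89/92 × 100
= 96.74%

96.74%


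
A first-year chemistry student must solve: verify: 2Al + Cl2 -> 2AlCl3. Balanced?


Equation: 2Al + Cl2 -> 2AlCl3
Check atoms: Al: 2=2, Cl: 2≠6
Not balanced

No, not balanced


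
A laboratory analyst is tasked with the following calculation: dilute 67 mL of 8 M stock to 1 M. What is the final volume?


C1V1 = C2V2
8 × 67 = 1 × V2
V2 = 536/1 = 536.0 mL

536.0 mL


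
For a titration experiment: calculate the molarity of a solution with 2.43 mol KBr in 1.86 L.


M = n/V = 2.43/1.86 = 1.306 mol/L

1.306 M


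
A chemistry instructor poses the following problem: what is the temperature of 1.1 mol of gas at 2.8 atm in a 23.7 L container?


PV = nRT  (R = 0.08206 L·atm/(mol·K))
T = PV/(nR) = 2.8×23.7/(1.1×0.08206)
= 66.36/0.090266
= 735.16 K

735.16 K


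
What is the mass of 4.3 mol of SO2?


M(SO2) = 64.07 g/mol
mass = n × M = 4.3 × 64.07 = 275.50 g

275.50 g


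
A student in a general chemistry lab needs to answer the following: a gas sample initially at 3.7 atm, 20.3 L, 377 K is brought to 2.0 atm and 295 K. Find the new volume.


P1V1/T1 = P2V2/T2
V2 = P1V1T2/(T1P2)
= 3.7×20.3×295/(377×2.0)
= 29.387 L

29.387 L


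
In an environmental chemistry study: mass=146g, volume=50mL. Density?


ρ = mass/volume
= 146/50
= 2.92 g/mL

2.92 g/mL


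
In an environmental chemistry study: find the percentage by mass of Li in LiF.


M(LiF) = 1×6.94 + 1×19.0 = 25.94 g/mol
Mass of Li = 1 × 6.94 = 6.94 g/mol
% Li = 6.94/25.94 × 100 = 26.75%

26.75%


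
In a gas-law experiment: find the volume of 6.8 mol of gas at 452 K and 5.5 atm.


PV = nRT  (R = 0.08206 L·atm/(mol·K))
V = nRT/P = 6.8×0.08206×452/5.5
= 45.858 L

45.858 L


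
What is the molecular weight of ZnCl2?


M(ZnCl2) = 1×65.38 + 2×35.45
= 65.38 + 70.9
= 136.28 g/mol

136.28 g/mol


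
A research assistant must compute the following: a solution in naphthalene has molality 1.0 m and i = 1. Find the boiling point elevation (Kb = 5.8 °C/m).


ΔTb = Kb × m × i
= 5.8 × 1.0 × 1
= 5.8 °C

5.8 °C


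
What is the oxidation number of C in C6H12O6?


6x + 12(+1) + 6(-2) = 0, so x = +0
Oxidation number: +0

+0


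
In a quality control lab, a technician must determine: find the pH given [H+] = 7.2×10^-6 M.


pH = -log10([H+]) = -log10(7.2×10^-6)
= 6 - log10(7.2)
= 6 - 0.86
= 5.14

5.14


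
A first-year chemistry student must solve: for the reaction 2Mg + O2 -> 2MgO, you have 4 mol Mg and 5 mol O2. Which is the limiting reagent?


Mole ratio available / coefficient:
  Mg: 4/2 = 2.000
  O2: 5/1 = 5.000
Smaller ratio is limiting.

Mg


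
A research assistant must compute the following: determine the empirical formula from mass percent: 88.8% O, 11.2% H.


Assume 100 g sample. Moles of each element:
  O: 88.8/16.0 = 5.55 mol
  H: 11.2/1.008 = 11.111 mol
Divide by smallest (5.55):
  O: 5.55/5.55 = 1.0
  H: 11.111/5.55 = 2.0
Empirical formula: H2O

H2O


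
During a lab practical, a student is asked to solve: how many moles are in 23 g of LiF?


M(LiF) = 25.94 g/mol
n = mass/M = 23/25.94 = 0.8867 mol

0.8867 mol


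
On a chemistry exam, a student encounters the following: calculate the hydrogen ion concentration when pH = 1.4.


[H+] = 10^(-pH) = 10^(-1.4)
= 3.98×10^-2 M

3.98×10^-2 M


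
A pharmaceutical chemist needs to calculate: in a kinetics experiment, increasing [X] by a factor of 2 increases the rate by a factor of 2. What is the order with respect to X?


rate ∝ [X]^n
2^n = 2 → n = 1
Order in X: 1

1


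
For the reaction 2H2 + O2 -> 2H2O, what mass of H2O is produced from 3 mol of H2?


Mole ratio H2O:H2 = 2:2
n(H2O) = 3 × 2/2 = 3.000 mol
mass = 3.000 × 18.02 = 54.06 g

54.06 g


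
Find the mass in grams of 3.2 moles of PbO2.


M(PbO2) = 239.2 g/mol
mass = n × M = 3.2 × 239.2 = 765.44 g

765.44 g


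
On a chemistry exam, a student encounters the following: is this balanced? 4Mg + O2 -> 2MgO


Equation: 4Mg + O2 -> 2MgO
Check atoms: Mg: 4≠2, O: 2=2
Not balanced

No, not balanced


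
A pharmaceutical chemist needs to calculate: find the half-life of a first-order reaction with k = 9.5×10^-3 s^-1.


t½ = ln2/k = 0.693147/(9.5×10^-3 s^-1)
= 72.96 s

72.96 s


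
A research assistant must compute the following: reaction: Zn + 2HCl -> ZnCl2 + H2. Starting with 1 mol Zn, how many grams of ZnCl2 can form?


Mole ratio ZnCl2:Zn = 1:1
n(ZnCl2) = 1 × 1/1 = 1.000 mol
mass = 1.000 × 136.28 = 136.28 g

136.28 g


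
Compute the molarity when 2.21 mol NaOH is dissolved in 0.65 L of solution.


M = n/V = 2.21/0.65 = 3.400 mol/L

3.400 M


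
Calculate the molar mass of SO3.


M(SO3) = 1×32.07 + 3×16.0
= 32.07 + 48.0
= 80.07 g/mol

80.07 g/mol


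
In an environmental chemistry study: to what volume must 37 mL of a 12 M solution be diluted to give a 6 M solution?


C1V1 = C2V2
12 × 37 = 6 × V2
V2 = 444/6 = 74.0 mL

74.0 mL


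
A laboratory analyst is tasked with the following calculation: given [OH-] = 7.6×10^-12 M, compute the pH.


pOH = -log10([OH-]) = -log10(7.6×10^-12)
= 12 - log10(7.6) = 11.12
pH = 14 - pOH = 14 - 11.12 = 2.88

2.88


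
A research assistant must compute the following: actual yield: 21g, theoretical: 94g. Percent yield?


% yield = actual/theoretical × 100
= 21/94 × 100
= 22.34%

22.34%


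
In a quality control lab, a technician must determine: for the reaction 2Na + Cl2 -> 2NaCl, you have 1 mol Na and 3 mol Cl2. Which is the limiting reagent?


Mole ratio available / coefficient:
  Na: 1/2 = 0.500
  Cl2: 3/1 = 3.000
Smaller ratio is limiting.

Na


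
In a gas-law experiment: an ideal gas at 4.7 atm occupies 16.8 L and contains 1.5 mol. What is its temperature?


PV = nRT  (R = 0.08206 L·atm/(mol·K))
T = PV/(nR) = 4.7×16.8/(1.5×0.08206)
= 78.96/0.123090
= 641.48 K

641.48 K


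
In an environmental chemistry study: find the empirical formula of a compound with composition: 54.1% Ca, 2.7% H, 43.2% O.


Assume 100 g sample. Moles of each element:
  Ca: 54.1/40.08 = 1.35 mol
  H: 2.7/1.008 = 2.679 mol
  O: 43.2/16.0 = 2.7 mol
Divide by smallest (1.35):
  Ca: 1.35/1.35 = 1.0
  H: 2.679/1.35 = 1.98
  O: 2.7/1.35 = 2.0
Empirical formula: CaO2H2

CaO2H2


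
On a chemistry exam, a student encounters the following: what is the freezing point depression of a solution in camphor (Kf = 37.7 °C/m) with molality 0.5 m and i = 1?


ΔTf = Kf × m × i
= 37.7 × 0.5 × 1
= 18.85 °C

18.85 °C


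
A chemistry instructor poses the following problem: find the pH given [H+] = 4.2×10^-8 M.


pH = -log10([H+]) = -log10(4.2×10^-8)
= 8 - log10(4.2)
= 8 - 0.62
= 7.38

7.38


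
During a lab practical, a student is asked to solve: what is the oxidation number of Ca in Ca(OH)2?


Group 2 metal: +2
Oxidation number: +2

+2


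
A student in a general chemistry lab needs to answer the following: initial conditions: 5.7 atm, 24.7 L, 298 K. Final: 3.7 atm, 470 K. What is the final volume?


P1V1/T1 = P2V2/T2
V2 = P1V1T2/(T1P2)
= 5.7×24.7×470/(298×3.7)
= 60.014 L

60.014 L


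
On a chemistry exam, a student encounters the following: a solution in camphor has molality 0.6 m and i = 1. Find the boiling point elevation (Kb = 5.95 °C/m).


ΔTb = Kb × m × i
= 5.95 × 0.6 × 1
= 3.57 °C

3.57 °C


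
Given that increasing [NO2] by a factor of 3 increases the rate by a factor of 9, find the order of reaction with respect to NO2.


rate ∝ [NO2]^n
3^n = 9 → n = 2
Order in NO2: 2

2


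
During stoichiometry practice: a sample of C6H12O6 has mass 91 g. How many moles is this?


M(C6H12O6) = 180.16 g/mol
n = mass/M = 91/180.16 = 0.5051 mol

0.5051 mol


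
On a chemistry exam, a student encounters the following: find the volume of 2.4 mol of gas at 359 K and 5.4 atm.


PV = nRT  (R = 0.08206 L·atm/(mol·K))
V = nRT/P = 2.4×0.08206×359/5.4
= 13.093 L

13.093 L


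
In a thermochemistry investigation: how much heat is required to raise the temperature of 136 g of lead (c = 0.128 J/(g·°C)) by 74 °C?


q = mcΔT = 136 × 0.128 × 74
= 1288.19 J

1288.19 J


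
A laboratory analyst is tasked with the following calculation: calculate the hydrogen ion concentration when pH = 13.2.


[H+] = 10^(-pH) = 10^(-13.2)
= 6.31×10^-14 M

6.31×10^-14 M


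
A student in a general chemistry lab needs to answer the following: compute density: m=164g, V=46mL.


ρ = mass/volume
= 164/46
= 3.565 g/mL

3.565 g/mL


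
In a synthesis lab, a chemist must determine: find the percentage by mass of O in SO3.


M(SO3) = 1×32.07 + 3×16.0 = 80.07 g/mol
Mass of O = 3 × 16.0 = 48.00 g/mol
% O = 48.00/80.07 × 100 = 59.95%

59.95%


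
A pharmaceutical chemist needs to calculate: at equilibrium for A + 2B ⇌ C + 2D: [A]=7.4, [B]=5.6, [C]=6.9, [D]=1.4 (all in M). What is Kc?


Kc = [C][D]^2/([A][B]^2)
= (6.9^1 × 1.4^2)/(7.4^1 × 5.6^2)
= 13.524/232.064
= 0.05828

0.05828


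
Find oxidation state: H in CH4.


H is +1 with nonmetals
Oxidation number: +1

+1


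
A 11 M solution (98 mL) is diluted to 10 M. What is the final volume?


C1V1 = C2V2
11 × 98 = 10 × V2
V2 = 1078/10 = 107.8 mL

107.8 mL


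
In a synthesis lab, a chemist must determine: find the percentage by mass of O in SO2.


M(SO2) = 1×32.07 + 2×16.0 = 64.07 g/mol
Mass of O = 2 × 16.0 = 32.00 g/mol
% O = 32.00/64.07 × 100 = 49.95%

49.95%


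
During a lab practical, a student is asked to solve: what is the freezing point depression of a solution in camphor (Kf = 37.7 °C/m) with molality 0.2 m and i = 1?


ΔTf = Kf × m × i
= 37.7 × 0.2 × 1
= 7.54 °C

7.54 °C


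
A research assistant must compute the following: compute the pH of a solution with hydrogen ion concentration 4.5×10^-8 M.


pH = -log10([H+]) = -log10(4.5×10^-8)
= 8 - log10(4.5)
= 8 - 0.65
= 7.35

7.35


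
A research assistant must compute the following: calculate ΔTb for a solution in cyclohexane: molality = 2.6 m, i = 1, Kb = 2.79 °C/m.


ΔTb = Kb × m × i
= 2.79 × 2.6 × 1
= 7.254 °C

7.254 °C


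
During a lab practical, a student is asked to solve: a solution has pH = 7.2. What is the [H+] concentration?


[H+] = 10^(-pH) = 10^(-7.2)
= 6.31×10^-8 M

6.31×10^-8 M


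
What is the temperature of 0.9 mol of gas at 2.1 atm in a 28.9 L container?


PV = nRT  (R = 0.08206 L·atm/(mol·K))
T = PV/(nR) = 2.1×28.9/(0.9×0.08206)
= 60.69/0.073854
= 821.76 K

821.76 K


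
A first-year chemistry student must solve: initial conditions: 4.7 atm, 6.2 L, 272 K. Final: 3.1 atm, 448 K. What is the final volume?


P1V1/T1 = P2V2/T2
V2 = P1V1T2/(T1P2)
= 4.7×6.2×448/(272×3.1)
= 15.482 L

15.482 L


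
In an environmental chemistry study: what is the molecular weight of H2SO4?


M(H2SO4) = 2×1.008 + 1×32.07 + 4×16.0
= 2.02 + 32.07 + 64.0
= 98.09 g/mol

98.09 g/mol


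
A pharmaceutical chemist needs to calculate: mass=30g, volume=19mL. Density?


ρ = mass/volume
= 30/19
= 1.579 g/mL

1.579 g/mL


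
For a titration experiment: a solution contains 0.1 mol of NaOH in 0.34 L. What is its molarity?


M = n/V = 0.1/0.34 = 0.294 mol/L

0.294 M


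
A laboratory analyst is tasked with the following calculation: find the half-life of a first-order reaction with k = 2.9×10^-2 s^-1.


t½ = ln2/k = 0.693147/(2.9×10^-2 s^-1)
= 23.90 s

23.90 s


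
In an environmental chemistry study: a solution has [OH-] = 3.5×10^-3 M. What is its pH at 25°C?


pOH = -log10([OH-]) = -log10(3.5×10^-3)
= 3 - log10(3.5) = 2.46
pH = 14 - pOH = 14 - 2.46 = 11.54

11.54


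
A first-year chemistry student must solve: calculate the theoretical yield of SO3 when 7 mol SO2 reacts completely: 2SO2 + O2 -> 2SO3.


Mole ratio SO3:SO2 = 2:2
n(SO3) = 7 × 2/2 = 7.000 mol
mass = 7.000 × 80.07 = 560.49 g

560.49 g


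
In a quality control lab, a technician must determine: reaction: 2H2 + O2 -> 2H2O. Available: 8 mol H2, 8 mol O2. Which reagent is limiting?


Mole ratio available / coefficient:
  H2: 8/2 = 4.000
  O2: 8/1 = 8.000
Smaller ratio is limiting.

H2


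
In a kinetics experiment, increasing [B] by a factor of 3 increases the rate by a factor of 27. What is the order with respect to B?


rate ∝ [B]^n
3^n = 27 → n = 3
Order in B: 3

3


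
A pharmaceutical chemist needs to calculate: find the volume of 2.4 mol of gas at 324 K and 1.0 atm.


PV = nRT  (R = 0.08206 L·atm/(mol·K))
V = nRT/P = 2.4×0.08206×324/1.0
= 63.81 L

63.81 L


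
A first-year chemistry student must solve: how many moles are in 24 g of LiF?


M(LiF) = 25.94 g/mol
n = mass/M = 24/25.94 = 0.9252 mol

0.9252 mol


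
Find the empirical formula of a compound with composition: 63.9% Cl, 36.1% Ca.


Assume 100 g sample. Moles of each element:
  Cl: 63.9/35.45 = 1.803 mol
  Ca: 36.1/40.08 = 0.901 mol
Divide by smallest (0.901):
  Cl: 1.803/0.901 = 2.0
  Ca: 0.901/0.901 = 1.0
Empirical formula: CaCl2

CaCl2


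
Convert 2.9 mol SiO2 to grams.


M(SiO2) = 60.09 g/mol
mass = n × M = 2.9 × 60.09 = 174.26 g

174.26 g


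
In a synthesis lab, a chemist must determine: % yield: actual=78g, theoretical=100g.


% yield = actual/theoretical × 100
= 78/100 × 100
= 78.0%

78.0%


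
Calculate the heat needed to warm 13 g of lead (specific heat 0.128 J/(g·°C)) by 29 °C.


q = mcΔT = 13 × 0.128 × 29
= 48.26 J

48.26 J


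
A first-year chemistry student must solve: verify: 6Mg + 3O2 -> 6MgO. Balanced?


Equation: 6Mg + 3O2 -> 6MgO
Check atoms: Mg: 6=6, O: 6=6
Balanced

Yes, balanced


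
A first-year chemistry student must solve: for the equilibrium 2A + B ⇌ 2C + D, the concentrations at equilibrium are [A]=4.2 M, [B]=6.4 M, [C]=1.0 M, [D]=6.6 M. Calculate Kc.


Kc = [C]^2[D]/([A]^2[B])
= (1.0^2 × 6.6^1)/(4.2^2 × 6.4^1)
= 6.6/112.896
= 0.05846

0.05846


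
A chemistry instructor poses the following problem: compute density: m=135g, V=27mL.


ρ = mass/volume
= 135/27
= 5.0 g/mL

5.0 g/mL


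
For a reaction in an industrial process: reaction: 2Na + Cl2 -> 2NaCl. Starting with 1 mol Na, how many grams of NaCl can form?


Mole ratio NaCl:Na = 2:2
n(NaCl) = 1 × 2/2 = 1.000 mol
mass = 1.000 × 58.44 = 58.44 g

58.44 g


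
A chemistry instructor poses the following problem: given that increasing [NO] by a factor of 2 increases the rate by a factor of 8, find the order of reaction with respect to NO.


rate ∝ [NO]^n
2^n = 8 → n = 3
Order in NO: 3

3


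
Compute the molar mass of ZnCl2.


M(ZnCl2) = 1×65.38 + 2×35.45
= 65.38 + 70.9
= 136.28 g/mol

136.28 g/mol


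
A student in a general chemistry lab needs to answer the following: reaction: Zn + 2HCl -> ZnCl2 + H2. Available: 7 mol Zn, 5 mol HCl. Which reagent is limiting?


Mole ratio available / coefficient:
  Zn: 7/1 = 7.000
  HCl: 5/2 = 2.500
Smaller ratio is limiting.

HCl


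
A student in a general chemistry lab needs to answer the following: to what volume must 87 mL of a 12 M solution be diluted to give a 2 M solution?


C1V1 = C2V2
12 × 87 = 2 × V2
V2 = 1044/2 = 522.0 mL

522.0 mL


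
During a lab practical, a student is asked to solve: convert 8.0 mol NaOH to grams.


M(NaOH) = 40.0 g/mol
mass = n × M = 8.0 × 40.0 = 320.00 g

320.00 g


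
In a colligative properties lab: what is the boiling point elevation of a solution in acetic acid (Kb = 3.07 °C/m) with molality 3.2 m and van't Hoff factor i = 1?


ΔTb = Kb × m × i
= 3.07 × 3.2 × 1
= 9.824 °C

9.824 °C


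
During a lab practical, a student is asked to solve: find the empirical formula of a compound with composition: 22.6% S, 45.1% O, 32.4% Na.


Assume 100 g sample. Moles of each element:
  S: 22.6/32.07 = 0.705 mol
  O: 45.1/16.0 = 2.819 mol
  Na: 32.4/22.99 = 1.409 mol
Divide by smallest (0.705):
  S: 0.705/0.705 = 1.0
  O: 2.819/0.705 = 4.0
  Na: 1.409/0.705 = 2.0
Empirical formula: Na2SO4

Na2SO4


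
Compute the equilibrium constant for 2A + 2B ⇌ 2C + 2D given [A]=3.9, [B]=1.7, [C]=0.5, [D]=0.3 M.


Kc = [C]^2[D]^2/([A]^2[B]^2)
= (0.5^2 × 0.3^2)/(3.9^2 × 1.7^2)
= 0.0225/43.9569
= 5.119×10^-4

5.119×10^-4


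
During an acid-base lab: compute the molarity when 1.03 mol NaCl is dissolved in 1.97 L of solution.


M = n/V = 1.03/1.97 = 0.523 mol/L

0.523 M


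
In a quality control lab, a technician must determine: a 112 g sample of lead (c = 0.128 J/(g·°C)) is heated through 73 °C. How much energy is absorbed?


q = mcΔT = 112 × 0.128 × 73
= 1046.53 J

1046.53 J


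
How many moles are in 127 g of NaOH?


M(NaOH) = 40.0 g/mol
n = mass/M = 127/40.0 = 3.175 mol

3.175 mol


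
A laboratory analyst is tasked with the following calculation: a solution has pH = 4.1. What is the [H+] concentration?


[H+] = 10^(-pH) = 10^(-4.1)
= 7.94×10^-5 M

7.94×10^-5 M


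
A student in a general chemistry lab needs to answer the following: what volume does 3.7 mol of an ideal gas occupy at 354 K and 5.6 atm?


PV = nRT  (R = 0.08206 L·atm/(mol·K))
V = nRT/P = 3.7×0.08206×354/5.6
= 19.193 L

19.193 L


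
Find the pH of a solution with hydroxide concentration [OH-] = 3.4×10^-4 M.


pOH = -log10([OH-]) = -log10(3.4×10^-4)
= 4 - log10(3.4) = 3.47
pH = 14 - pOH = 14 - 3.47 = 10.53

10.53


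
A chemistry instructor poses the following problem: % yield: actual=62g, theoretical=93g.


% yield = actual/theoretical × 100
= 62/93 × 100
= 66.67%

66.67%


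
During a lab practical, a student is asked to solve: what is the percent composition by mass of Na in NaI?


M(NaI) = 1×22.99 + 1×126.9 = 149.89 g/mol
Mass of Na = 1 × 22.99 = 22.99 g/mol
% Na = 22.99/149.89 × 100 = 15.34%

15.34%


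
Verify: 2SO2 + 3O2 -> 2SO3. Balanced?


Equation: 2SO2 + 3O2 -> 2SO3
Check atoms: O: 10≠6, S: 2=2
Not balanced

No, not balanced


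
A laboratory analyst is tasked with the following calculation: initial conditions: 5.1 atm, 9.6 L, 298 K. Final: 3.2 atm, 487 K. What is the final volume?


P1V1/T1 = P2V2/T2
V2 = P1V1T2/(T1P2)
= 5.1×9.6×487/(298×3.2)
= 25.004 L

25.004 L


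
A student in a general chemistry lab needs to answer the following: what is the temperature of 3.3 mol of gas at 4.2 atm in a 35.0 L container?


PV = nRT  (R = 0.08206 L·atm/(mol·K))
T = PV/(nR) = 4.2×35.0/(3.3×0.08206)
= 147.00/0.270798
= 542.84 K

542.84 K


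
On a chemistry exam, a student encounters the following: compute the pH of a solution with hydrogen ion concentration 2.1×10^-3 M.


pH = -log10([H+]) = -log10(2.1×10^-3)
= 3 - log10(2.1)
= 3 - 0.32
= 2.68

2.68


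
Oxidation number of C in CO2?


x + 2(-2) = 0, so x = +4
Oxidation number: +4

+4


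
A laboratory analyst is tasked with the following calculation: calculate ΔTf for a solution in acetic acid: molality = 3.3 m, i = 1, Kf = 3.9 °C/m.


ΔTf = Kf × m × i
= 3.9 × 3.3 × 1
= 12.87 °C

12.87 °C


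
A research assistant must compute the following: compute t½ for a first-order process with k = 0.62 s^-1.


t½ = ln2/k = 0.693147/(0.62 s^-1)
= 1.118 s

1.118 s


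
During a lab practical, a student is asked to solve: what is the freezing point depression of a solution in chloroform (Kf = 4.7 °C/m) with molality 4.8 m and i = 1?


ΔTf = Kf × m × i
= 4.7 × 4.8 × 1
= 22.56 °C

22.56 °C


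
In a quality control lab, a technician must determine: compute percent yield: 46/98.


% yield = actual/theoretical × 100
= 46/98 × 100
= 46.94%

46.94%


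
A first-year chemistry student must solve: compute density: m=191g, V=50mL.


ρ = mass/volume
= 191/50
= 3.82 g/mL

3.82 g/mL


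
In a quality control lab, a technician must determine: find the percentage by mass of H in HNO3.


M(HNO3) = 1×1.008 + 1×14.01 + 3×16.0 = 63.018 g/mol
Mass of H = 1 × 1.008 = 1.008 g/mol
% H = 1.008/63.018 × 100 = 1.60%

1.60%


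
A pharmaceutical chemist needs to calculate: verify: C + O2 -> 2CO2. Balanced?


Equation: C + O2 -> 2CO2
Check atoms: C: 1≠2, O: 2≠4
Not balanced

No, not balanced


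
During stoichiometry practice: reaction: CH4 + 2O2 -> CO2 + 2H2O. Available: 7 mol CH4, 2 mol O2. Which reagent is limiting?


Mole ratio available / coefficient:
  CH4: 7/1 = 7.000
  O2: 2/2 = 1.000
Smaller ratio is limiting.

O2


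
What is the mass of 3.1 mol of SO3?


M(SO3) = 80.07 g/mol
mass = n × M = 3.1 × 80.07 = 248.22 g

248.22 g


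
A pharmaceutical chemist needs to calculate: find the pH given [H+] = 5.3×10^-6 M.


pH = -log10([H+]) = -log10(5.3×10^-6)
= 6 - log10(5.3)
= 6 - 0.72
= 5.28

5.28


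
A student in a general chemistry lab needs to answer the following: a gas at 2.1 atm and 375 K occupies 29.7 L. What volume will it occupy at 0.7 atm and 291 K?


P1V1/T1 = P2V2/T2
V2 = P1V1T2/(T1P2)
= 2.1×29.7×291/(375×0.7)
= 69.142 L

69.142 L


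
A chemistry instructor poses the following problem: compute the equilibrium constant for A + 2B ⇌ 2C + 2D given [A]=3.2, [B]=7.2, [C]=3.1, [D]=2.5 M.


Kc = [C]^2[D]^2/([A][B]^2)
= (3.1^2 × 2.5^2)/(3.2^1 × 7.2^2)
= 60.0625/165.888
= 0.3621

0.3621


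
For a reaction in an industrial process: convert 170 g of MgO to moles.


M(MgO) = 40.31 g/mol
n = mass/M = 170/40.31 = 4.2173 mol

4.2173 mol


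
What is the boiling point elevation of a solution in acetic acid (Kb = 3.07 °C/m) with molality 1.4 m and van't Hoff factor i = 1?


ΔTb = Kb × m × i
= 3.07 × 1.4 × 1
= 4.298 °C

4.298 °C


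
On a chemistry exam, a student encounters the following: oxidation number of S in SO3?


x + 3(-2) = 0, so x = +6
Oxidation number: +6

+6


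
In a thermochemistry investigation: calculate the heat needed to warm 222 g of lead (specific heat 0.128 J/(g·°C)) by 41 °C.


q = mcΔT = 222 × 0.128 × 41
= 1165.06 J

1165.06 J


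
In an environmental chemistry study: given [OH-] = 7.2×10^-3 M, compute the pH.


pOH = -log10([OH-]) = -log10(7.2×10^-3)
= 3 - log10(7.2) = 2.14
pH = 14 - pOH = 14 - 2.14 = 11.86

11.86


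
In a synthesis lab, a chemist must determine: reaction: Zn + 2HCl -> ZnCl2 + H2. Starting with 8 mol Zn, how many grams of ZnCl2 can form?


Mole ratio ZnCl2:Zn = 1:1
n(ZnCl2) = 8 × 1/1 = 8.000 mol
mass = 8.000 × 136.28 = 1090.24 g

1090.24 g


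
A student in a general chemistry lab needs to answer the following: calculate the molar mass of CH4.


M(CH4) = 1×12.01 + 4×1.008
= 12.01 + 4.03
= 16.04 g/mol

16.04 g/mol


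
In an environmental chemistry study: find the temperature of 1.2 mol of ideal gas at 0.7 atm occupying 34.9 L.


PV = nRT  (R = 0.08206 L·atm/(mol·K))
T = PV/(nR) = 0.7×34.9/(1.2×0.08206)
= 24.43/0.098472
= 248.09 K

248.09 K


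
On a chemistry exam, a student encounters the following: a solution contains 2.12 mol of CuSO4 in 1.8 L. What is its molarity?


M = n/V = 2.12/1.8 = 1.178 mol/L

1.178 M


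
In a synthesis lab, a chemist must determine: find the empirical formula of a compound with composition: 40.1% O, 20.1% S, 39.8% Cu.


Assume 100 g sample. Moles of each element:
  O: 40.1/16.0 = 2.506 mol
  S: 20.1/32.07 = 0.627 mol
  Cu: 39.8/63.55 = 0.626 mol
Divide by smallest (0.626):
  O: 2.506/0.626 = 4.0
  S: 0.627/0.626 = 1.0
  Cu: 0.626/0.626 = 1.0
Empirical formula: CuSO4

CuSO4


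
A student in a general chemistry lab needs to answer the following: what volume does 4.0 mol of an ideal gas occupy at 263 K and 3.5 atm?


PV = nRT  (R = 0.08206 L·atm/(mol·K))
V = nRT/P = 4.0×0.08206×263/3.5
= 24.665 L

24.665 L


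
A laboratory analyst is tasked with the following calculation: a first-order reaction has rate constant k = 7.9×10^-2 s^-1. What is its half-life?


t½ = ln2/k = 0.693147/(7.9×10^-2 s^-1)
= 8.774 s

8.774 s


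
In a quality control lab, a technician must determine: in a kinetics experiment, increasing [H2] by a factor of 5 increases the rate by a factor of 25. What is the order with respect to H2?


rate ∝ [H2]^n
5^n = 25 → n = 2
Order in H2: 2

2


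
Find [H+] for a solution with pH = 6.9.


[H+] = 10^(-pH) = 10^(-6.9)
= 1.26×10^-7 M

1.26×10^-7 M


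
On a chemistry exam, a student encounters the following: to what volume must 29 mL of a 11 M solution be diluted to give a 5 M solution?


C1V1 = C2V2
11 × 29 = 5 × V2
V2 = 319/5 = 63.8 mL

63.8 mL


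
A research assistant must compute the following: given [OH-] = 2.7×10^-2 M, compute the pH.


pOH = -log10([OH-]) = -log10(2.7×10^-2)
= 2 - log10(2.7) = 1.57
pH = 14 - pOH = 14 - 1.57 = 12.43

12.43


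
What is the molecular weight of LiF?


M(LiF) = 1×6.94 + 1×19.0
= 6.94 + 19.0
= 25.94 g/mol

25.94 g/mol


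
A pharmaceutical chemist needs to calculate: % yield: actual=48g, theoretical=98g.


% yield = actual/theoretical × 100
= 48/98 × 100
= 48.98%

48.98%


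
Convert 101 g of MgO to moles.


M(MgO) = 40.31 g/mol
n = mass/M = 101/40.31 = 2.5056 mol

2.5056 mol


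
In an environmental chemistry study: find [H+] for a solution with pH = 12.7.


[H+] = 10^(-pH) = 10^(-12.7)
= 2.0×10^-13 M

2.0×10^-13 M


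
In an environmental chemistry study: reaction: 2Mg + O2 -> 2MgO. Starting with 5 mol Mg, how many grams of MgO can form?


Mole ratio MgO:Mg = 2:2
n(MgO) = 5 × 2/2 = 5.000 mol
mass = 5.000 × 40.31 = 201.55 g

201.55 g


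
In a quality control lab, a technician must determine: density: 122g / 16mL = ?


ρ = mass/volume
= 122/16
= 7.625 g/mL

7.625 g/mL


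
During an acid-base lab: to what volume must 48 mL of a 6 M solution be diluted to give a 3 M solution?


C1V1 = C2V2
6 × 48 = 3 × V2
V2 = 288/3 = 96.0 mL

96.0 mL


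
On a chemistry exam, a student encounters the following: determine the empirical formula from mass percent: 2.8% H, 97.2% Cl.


Assume 100 g sample. Moles of each element:
  H: 2.8/1.008 = 2.778 mol
  Cl: 97.2/35.45 = 2.742 mol
Divide by smallest (2.742):
  H: 2.778/2.742 = 1.01
  Cl: 2.742/2.742 = 1.0
Empirical formula: HCl

HCl


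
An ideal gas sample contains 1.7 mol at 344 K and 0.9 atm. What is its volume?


PV = nRT  (R = 0.08206 L·atm/(mol·K))
V = nRT/P = 1.7×0.08206×344/0.9
= 53.321 L

53.321 L


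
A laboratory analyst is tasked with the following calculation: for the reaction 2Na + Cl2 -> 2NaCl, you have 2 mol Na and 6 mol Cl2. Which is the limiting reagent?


Mole ratio available / coefficient:
  Na: 2/2 = 1.000
  Cl2: 6/1 = 6.000
Smaller ratio is limiting.

Na


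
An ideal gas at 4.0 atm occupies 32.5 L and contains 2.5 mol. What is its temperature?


PV = nRT  (R = 0.08206 L·atm/(mol·K))
T = PV/(nR) = 4.0×32.5/(2.5×0.08206)
= 130.00/0.205150
= 633.68 K

633.68 K


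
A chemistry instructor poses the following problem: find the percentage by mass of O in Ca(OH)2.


M(Ca(OH)2) = 1×40.08 + 2×16.0 + 2×1.008 = 74.096 g/mol
Mass of O = 2 × 16.0 = 32.00 g/mol
% O = 32.00/74.096 × 100 = 43.19%

43.19%


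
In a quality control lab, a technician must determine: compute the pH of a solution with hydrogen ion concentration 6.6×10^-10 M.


pH = -log10([H+]) = -log10(6.6×10^-10)
= 10 - log10(6.6)
= 10 - 0.82
= 9.18

9.18


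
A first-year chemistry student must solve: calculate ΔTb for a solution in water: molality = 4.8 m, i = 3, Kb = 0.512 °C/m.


ΔTb = Kb × m × i
= 0.512 × 4.8 × 3
= 7.3728 °C

7.3728 °C


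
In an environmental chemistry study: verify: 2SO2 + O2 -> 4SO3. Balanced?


Equation: 2SO2 + O2 -> 4SO3
Check atoms: O: 6≠12, S: 2≠4
Not balanced

No, not balanced


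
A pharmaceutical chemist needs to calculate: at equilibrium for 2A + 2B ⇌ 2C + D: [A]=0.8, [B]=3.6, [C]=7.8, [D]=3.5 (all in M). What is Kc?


Kc = [C]^2[D]/([A]^2[B]^2)
= (7.8^2 × 3.5^1)/(0.8^2 × 3.6^2)
= 212.94/8.2944
= 25.67

25.67


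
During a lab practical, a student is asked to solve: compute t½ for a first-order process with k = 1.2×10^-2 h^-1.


t½ = ln2/k = 0.693147/(1.2×10^-2 h^-1)
= 57.76 h

57.76 h


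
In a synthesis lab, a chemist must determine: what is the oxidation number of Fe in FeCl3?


x + 3(-1) = 0, so x = +3
Oxidation number: +3

+3


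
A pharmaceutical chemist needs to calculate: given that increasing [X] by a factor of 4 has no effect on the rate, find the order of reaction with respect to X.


rate ∝ [X]^n
rate ∝ [X]^0
Order in X: 0

0
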